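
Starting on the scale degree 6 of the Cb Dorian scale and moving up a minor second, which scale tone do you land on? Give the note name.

Bbb

The scale is Cb Db Ebb Fb Gb Ab Bbb.
The scale degree 6 is Ab; a minor second above that is Bbb — scale degree 7.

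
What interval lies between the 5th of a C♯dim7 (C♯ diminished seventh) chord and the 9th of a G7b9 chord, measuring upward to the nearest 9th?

minor second

The 5th of C♯dim7 (C♯ diminished seventh) is G; the 9th of G7b9 is A♭.
From G to A♭: 1 semitone over a second = minor.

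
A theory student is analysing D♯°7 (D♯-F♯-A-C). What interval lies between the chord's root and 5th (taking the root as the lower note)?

So we need the interval from D♯ up to A.
D♯ up to A is 6 semitones, a half step narrower than a perfect fifth, so the interval is diminished.

diminished fifth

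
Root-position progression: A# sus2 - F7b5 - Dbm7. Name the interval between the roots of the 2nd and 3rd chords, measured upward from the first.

The roots are F and Db.
From F to Db: 8 semitones over a sixth = minor.

minor sixth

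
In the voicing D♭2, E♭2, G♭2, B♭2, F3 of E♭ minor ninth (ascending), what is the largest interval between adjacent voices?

perfect 5th

Adjacent intervals: D♭2→E♭2 = major second; E♭2→G♭2 = minor third; G♭2→B♭2 = major third; B♭2→F3 = perfect fifth.
The largest is B♭2 to F3, a perfect fifth (7 semitones).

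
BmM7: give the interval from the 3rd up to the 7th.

The chord tones of B minor-major seventh are B D F# A#.
So we need the interval from D up to A#.
5 letter names make it a fifth; at 8 semitones (a half step wider than perfect) the quality is augmented.

augmented fifth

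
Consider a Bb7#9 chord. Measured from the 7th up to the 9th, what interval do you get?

augmented third

Bb7#9: Bb-D-F-Ab-C#.
The 7th is Ab and the 9th is C#.
From Ab to C#: 5 semitones over a third = augmented.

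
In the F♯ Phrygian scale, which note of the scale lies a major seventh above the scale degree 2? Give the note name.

The scale is F♯ G A B C♯ D E.
The scale degree 2 is G; a major seventh above that is F♯ — scale degree 1.

F#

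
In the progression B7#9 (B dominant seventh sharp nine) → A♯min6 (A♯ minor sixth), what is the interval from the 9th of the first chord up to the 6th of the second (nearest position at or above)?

The 9th of B7#9 (B dominant seventh sharp nine) is C𝄪; the 6th of A♯min6 (A♯ minor sixth) is F𝄪.
Counting 4 letters and 5 half steps from C𝄪 gives a perfect fourth.

P4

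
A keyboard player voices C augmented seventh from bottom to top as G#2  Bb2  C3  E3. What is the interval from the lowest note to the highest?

The outer voices are G#2 and E3.
G# up to E is 8 semitones, a half step narrower than a major sixth, so the interval is minor.

m6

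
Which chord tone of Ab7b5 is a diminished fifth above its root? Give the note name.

Ab7b5: Ab, C, Ebb, Gb.
The root is Ab. A diminished fifth above Ab is Ebb.
Ebb is the chord's 5th.

Ebb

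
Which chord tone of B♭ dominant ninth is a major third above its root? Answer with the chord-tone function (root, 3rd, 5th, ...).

3rd

B♭9: B♭ D F A♭ C.
The root is B♭. A major third above B♭ is D.
D is the chord's 3rd.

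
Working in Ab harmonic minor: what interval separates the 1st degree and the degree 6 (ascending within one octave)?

minor sixth

The scale runs Ab Bb Cb Db Eb Fb G.
1st degree = Ab; 6th scale degree = Fb.
6 letter names make it a sixth; at 8 semitones (a half step narrower than major) the quality is minor.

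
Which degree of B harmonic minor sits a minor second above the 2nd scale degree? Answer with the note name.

D

The scale is B C♯ D E F♯ G A♯.
The 2nd scale degree is C♯; a minor second above that is D — scale degree 3.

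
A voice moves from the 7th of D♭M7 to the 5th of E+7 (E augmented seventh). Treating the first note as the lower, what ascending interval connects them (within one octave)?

augmented 7th

D♭M7 has C as its 7th, and E+7 (E augmented seventh) has B♯ as its 5th.
From C to B♯: 12 semitones over a seventh = augmented.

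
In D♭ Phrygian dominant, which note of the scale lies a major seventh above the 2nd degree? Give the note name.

Db

The scale is D♭ E𝄫 F G♭ A♭ B𝄫 C♭.
The 2nd degree is E𝄫; a major seventh above that is D♭ — scale degree 1.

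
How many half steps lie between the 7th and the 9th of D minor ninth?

4

Dm9 is spelled D F A C E.
C to E is a major third: 4 semitones.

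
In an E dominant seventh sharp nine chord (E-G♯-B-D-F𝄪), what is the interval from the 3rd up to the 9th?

That puts G♯ below F𝄪.
G♯ up to F𝄪 spans 7 letter names and 11 semitones — a major seventh.

major 7th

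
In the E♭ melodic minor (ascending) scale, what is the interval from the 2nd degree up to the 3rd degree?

minor second

Spelling the E♭ melodic minor (ascending) scale: E♭ F G♭ A♭ B♭ C D.
That puts F below G♭.
F up to G♭ is 1 semitone, a half step narrower than a major second, so the interval is minor.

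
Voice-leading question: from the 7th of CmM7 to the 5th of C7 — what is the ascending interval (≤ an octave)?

The 7th of CmM7 is B; the 5th of C7 is G.
B up to G is 8 semitones, a half step narrower than a major sixth, so the interval is minor.

m6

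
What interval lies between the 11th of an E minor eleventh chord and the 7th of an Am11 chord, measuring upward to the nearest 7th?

E minor eleventh has A as its 11th, and Am11 has G as its 7th.
7 letter names make it a seventh; at 10 semitones (a half step narrower than major) the quality is minor.

m7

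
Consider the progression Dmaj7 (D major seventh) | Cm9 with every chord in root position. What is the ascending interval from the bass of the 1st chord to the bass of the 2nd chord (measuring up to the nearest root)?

The roots are D and C.
From D to C: 10 semitones over a seventh = minor.

minor seventh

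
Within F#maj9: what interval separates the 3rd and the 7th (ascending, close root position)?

Spelling the chord: F#-A#-C#-E#-G#.
So we need the interval from A# up to E#.
A# up to E# spans 5 letter names and 7 semitones — a perfect fifth.

perfect 5th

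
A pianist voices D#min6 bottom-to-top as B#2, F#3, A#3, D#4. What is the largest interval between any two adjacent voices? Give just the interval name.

Adjacent intervals: B#2→F#3 = diminished fifth; F#3→A#3 = major third; A#3→D#4 = perfect fourth.
The largest is B#2 to F#3, a diminished fifth (6 semitones).

d5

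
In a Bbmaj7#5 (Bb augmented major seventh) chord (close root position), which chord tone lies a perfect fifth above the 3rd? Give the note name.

A

Spelling the chord: Bb–D–F#–A.
The 3rd is D. A perfect fifth above D is A.
A is the chord's 7th.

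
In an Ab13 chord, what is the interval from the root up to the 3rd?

major third

Ab dominant thirteenth: Ab, C, Eb, Gb, Bb, F.
That puts Ab below C.
From Ab to C is 4 semitones, exactly the major third.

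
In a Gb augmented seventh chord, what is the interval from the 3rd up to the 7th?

diminished fifth

Gbaug7: Gb Bb D Fb.
The 3rd is Bb and the 7th is Fb.
From Bb to Fb: 6 semitones over a fifth = diminished.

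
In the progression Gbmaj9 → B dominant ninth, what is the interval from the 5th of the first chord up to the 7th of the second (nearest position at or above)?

Gbmaj9 has Db as its 5th, and B dominant ninth has A as its 7th.
Db up to A is 8 semitones, a half step wider than a perfect fifth, so the interval is augmented.

augmented fifth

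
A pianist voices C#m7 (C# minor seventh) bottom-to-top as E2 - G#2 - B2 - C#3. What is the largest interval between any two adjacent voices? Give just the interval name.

Adjacent intervals: E2→G#2 = major third; G#2→B2 = minor third; B2→C#3 = major second.
The largest is E2 to G#2, a major third (4 semitones).

M3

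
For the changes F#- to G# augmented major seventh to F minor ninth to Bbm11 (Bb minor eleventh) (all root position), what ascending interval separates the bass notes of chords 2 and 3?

diminished seventh

The roots are G# and F.
7 letter names make it a seventh; at 9 semitones (a whole step narrower than major) the quality is diminished.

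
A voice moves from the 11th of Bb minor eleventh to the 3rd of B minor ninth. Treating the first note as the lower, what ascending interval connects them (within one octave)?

major seventh

The 11th of Bb minor eleventh is Eb; the 3rd of B minor ninth is D.
Counting 7 letters and 11 half steps from Eb gives a major seventh.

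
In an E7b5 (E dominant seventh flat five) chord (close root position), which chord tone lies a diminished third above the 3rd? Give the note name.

Bb

Spelling the chord: E-G♯-B♭-D.
The 3rd is G♯. A diminished third above G♯ is B♭.
B♭ is the chord's 5th.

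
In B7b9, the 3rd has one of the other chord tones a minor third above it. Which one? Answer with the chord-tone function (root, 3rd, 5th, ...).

5th

B7b9 (B dominant seventh flat nine) is spelled B-D#-F#-A-C.
The 3rd is D#. A minor third above D# is F#.
F# is the chord's 5th.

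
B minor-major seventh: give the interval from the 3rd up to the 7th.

augmented fifth

The chord tones of Bm(maj7) are B, D, F#, A#.
The 3rd is D and the 7th is A#.
D up to A# is 8 semitones, a half step wider than a perfect fifth, so the interval is augmented.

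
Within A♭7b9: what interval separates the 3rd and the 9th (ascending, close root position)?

diminished 7th

A♭ dominant seventh flat nine is spelled A♭, C, E♭, G♭, B𝄫.
The 3rd is C and the 9th is B𝄫.
7 letter names make it a seventh; at 9 semitones (a whole step narrower than major) the quality is diminished.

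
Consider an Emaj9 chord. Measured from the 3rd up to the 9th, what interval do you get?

minor 7th

Emaj9: E, G#, B, D#, F#.
3rd = G#; 9th = F#.
From G# to F#: 10 semitones over a seventh = minor.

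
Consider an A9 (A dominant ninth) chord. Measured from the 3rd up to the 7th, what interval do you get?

diminished fifth

A9 is spelled A–C#–E–G–B.
The 3rd is C# and the 7th is G.
5 letter names make it a fifth; at 6 semitones (a half step narrower than perfect) the quality is diminished.
That tritone between 3rd and 7th is what gives the dominant seventh its pull toward resolution.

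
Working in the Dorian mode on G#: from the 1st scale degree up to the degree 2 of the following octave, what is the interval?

major ninth

The scale runs G# A# B C# D# E# F#.
1st scale degree = G#; 2nd degree (up an octave) = A#.
From G# to A# is 14 semitones, exactly the major ninth.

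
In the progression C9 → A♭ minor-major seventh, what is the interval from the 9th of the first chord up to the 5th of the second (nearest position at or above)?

minor second

The 9th of C9 is D; the 5th of A♭ minor-major seventh is E♭.
2 letter names make it a second; at 1 semitone (a half step narrower than major) the quality is minor.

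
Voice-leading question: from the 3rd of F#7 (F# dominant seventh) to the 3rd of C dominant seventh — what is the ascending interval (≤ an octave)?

The 3rd of F#7 (F# dominant seventh) is A#; the 3rd of C dominant seventh is E.
5 letter names make it a fifth; at 6 semitones (a half step narrower than perfect) the quality is diminished.

diminished fifth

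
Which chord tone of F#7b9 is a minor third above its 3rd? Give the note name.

C#

F#7b9: F#, A#, C#, E, G.
The 3rd is A#. A minor third above A# is C#.
C# is the chord's 5th.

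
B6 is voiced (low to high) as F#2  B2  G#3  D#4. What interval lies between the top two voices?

Those voices are G#3 and D#4.
Counting 5 letters and 7 half steps from G# gives a perfect fifth.

perfect fifth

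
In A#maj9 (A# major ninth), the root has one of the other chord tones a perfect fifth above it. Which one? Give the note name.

Spelling the chord: A#, C##, E#, G##, B#.
The root is A#. A perfect fifth above A# is E#.
E# is the chord's 5th.

E#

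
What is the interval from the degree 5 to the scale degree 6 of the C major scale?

major second

C major: C D E F G A B.
The degree 5 is G and the scale degree 6 is A.
G up to A spans 2 letter names and 2 semitones — a major second.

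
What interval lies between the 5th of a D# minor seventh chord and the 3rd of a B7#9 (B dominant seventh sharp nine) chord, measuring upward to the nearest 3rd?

perfect fourth

D# minor seventh has A# as its 5th, and B7#9 (B dominant seventh sharp nine) has D# as its 3rd.
From A# to D# is 5 semitones, exactly the perfect fourth.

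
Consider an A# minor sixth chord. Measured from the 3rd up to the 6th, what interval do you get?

A#min6 is spelled A#-C#-E#-F##.
That puts C# below F##.
C# up to F## is 6 semitones, a half step wider than a perfect fourth, so the interval is augmented.

augmented fourth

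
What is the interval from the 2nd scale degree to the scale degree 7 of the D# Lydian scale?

major sixth

Spelling the D# Lydian scale: D# E# F## G## A# B# C##.
The 2nd scale degree is E# and the scale degree 7 is C##.
Counting 6 letters and 9 half steps from E# gives a major sixth.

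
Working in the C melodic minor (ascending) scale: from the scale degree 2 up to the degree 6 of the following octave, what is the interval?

C melodic minor: C D E♭ F G A B.
That puts D below A.
From D to A is 19 semitones, exactly the perfect twelfth.

perfect twelfth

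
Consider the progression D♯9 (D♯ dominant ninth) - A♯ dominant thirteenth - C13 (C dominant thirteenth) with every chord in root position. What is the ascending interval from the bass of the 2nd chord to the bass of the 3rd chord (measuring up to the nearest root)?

The roots are A♯ and C.
A♯ up to C is 2 semitones, a whole step narrower than a major third, so the interval is diminished.

d3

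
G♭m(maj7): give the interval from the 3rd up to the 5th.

major third

The chord tones of G♭m(maj7) are G♭–B𝄫–D♭–F.
The 3rd is B𝄫 and the 5th is D♭.
From B𝄫 to D♭ is 4 semitones, exactly the major third.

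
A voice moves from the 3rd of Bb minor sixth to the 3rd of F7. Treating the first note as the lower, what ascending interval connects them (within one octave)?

A5

The 3rd of Bb minor sixth is Db; the 3rd of F7 is A.
From Db to A: 8 semitones over a fifth = augmented.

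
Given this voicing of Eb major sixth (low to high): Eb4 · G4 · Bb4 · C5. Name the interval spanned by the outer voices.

The outer voices are Eb4 and C5.
From Eb to C is 9 semitones, exactly the major sixth.

M6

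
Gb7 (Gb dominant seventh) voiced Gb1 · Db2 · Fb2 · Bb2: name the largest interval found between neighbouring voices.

P5

Adjacent intervals: Gb1→Db2 = perfect fifth; Db2→Fb2 = minor third; Fb2→Bb2 = augmented fourth.
The largest is Gb1 to Db2, a perfect fifth (7 semitones).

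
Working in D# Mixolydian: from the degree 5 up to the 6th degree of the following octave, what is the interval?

The scale runs D# E# F## G# A# B# C#.
The degree 5 is A# and the degree 6 (up an octave) is B#.
From A# to B# is 14 semitones, exactly the major ninth.

major ninth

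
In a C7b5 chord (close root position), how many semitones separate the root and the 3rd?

4

C7b5 (C dominant seventh flat five) is spelled C E Gb Bb.
C to E is a major third: 4 semitones.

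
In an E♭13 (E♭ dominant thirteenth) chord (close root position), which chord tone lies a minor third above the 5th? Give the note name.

Db

E♭13 (E♭ dominant thirteenth): E♭–G–B♭–D♭–F–C.
The 5th is B♭. A minor third above B♭ is D♭.
D♭ is the chord's 7th.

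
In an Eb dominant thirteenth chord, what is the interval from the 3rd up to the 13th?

Eb dominant thirteenth: Eb-G-Bb-Db-F-C.
That puts G below C.
G up to C spans 11 letter names and 17 semitones — a perfect eleventh.

perfect 11th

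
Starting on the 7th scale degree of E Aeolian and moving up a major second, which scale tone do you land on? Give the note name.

E

The scale is E F# G A B C D.
The 7th scale degree is D; a major second above that is E — scale degree 1.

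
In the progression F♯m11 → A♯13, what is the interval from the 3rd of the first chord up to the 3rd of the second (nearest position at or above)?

F♯m11 has A as its 3rd, and A♯13 has C𝄪 as its 3rd.
A up to C𝄪 is 5 semitones, a half step wider than a major third, so the interval is augmented.

augmented third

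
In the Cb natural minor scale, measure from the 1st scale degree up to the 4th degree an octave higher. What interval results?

perfect eleventh

Spelling the Cb natural minor scale: Cb Db Ebb Fb Gb Abb Bbb.
1st scale degree = Cb; degree 4 (up an octave) = Fb.
From Cb to Fb is 17 semitones, exactly the perfect eleventh.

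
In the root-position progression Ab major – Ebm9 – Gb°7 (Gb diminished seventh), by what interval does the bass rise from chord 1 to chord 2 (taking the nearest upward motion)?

perfect 5th

The roots are Ab and Eb.
Counting 5 letters and 7 half steps from Ab gives a perfect fifth.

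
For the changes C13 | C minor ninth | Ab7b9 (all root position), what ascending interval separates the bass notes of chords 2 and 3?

minor sixth

The roots are C and Ab.
C up to Ab is 8 semitones, a half step narrower than a major sixth, so the interval is minor.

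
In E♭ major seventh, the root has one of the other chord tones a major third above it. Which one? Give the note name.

The chord tones of E♭Δ7 are E♭–G–B♭–D.
The root is E♭. A major third above E♭ is G.
G is the chord's 3rd.

G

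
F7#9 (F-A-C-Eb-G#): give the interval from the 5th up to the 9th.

augmented 5th

5th = C; 9th = G#.
From C to G#: 8 semitones over a fifth = augmented.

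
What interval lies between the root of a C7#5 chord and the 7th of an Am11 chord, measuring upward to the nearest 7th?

perfect fifth

C7#5 has C as its root, and Am11 has G as its 7th.
C up to G spans 5 letter names and 7 semitones — a perfect fifth.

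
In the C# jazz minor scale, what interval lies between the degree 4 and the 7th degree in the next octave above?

A11

Spelling the C# jazz minor scale: C# D# E F# G# A# B#.
The degree 4 is F# and the 7th degree (up an octave) is B#.
F# up to B# is 18 semitones, a half step wider than a perfect eleventh, so the interval is augmented.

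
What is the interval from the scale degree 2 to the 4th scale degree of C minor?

minor third

The scale runs C D Eb F G Ab Bb.
The scale degree 2 is D and the 4th degree is F.
D up to F is 3 semitones, a half step narrower than a major third, so the interval is minor.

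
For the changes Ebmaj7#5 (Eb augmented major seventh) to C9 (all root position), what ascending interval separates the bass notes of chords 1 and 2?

The roots are Eb and C.
Eb up to C spans 6 letter names and 9 semitones — a major sixth.

major sixth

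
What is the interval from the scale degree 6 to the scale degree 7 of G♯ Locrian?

major 2nd

G♯ locrian: G♯ A B C♯ D E F♯.
That puts E below F♯.
Counting 2 letters and 2 half steps from E gives a major second.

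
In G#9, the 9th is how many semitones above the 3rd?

G#9: G#–B#–D#–F#–A#.
B# to A# is a minor seventh: 10 semitones.

10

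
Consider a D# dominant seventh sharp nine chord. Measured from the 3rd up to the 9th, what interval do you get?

M7

D#7#9 is spelled D#–F##–A#–C#–E##.
The 3rd is F## and the 9th is E##.
F## up to E## spans 7 letter names and 11 semitones — a major seventh.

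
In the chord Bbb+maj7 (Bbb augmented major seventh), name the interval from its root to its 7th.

Bbbmaj7#5 is spelled Bbb-Db-F-Ab.
So we need the interval from Bbb up to Ab.
Counting 7 letters and 11 half steps from Bbb gives a major seventh.

M7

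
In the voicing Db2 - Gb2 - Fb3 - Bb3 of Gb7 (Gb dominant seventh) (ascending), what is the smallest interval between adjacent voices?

P4

Adjacent intervals: Db2→Gb2 = perfect fourth; Gb2→Fb3 = minor seventh; Fb3→Bb3 = augmented fourth.
The smallest is Db2 to Gb2, a perfect fourth (5 semitones).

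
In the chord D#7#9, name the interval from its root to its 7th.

D#7#9 is spelled D#–F##–A#–C#–E##.
Root = D#; 7th = C#.
From D# to C#: 10 semitones over a seventh = minor.

minor 7th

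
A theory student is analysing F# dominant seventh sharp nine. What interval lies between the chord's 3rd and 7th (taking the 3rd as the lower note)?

The chord tones of F# dominant seventh sharp nine are F#, A#, C#, E, G##.
So we need the interval from A# up to E.
5 letter names make it a fifth; at 6 semitones (a half step narrower than perfect) the quality is diminished.

diminished fifth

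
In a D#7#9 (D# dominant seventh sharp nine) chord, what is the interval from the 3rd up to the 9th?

D#7#9: D# F## A# C# E##.
The 3rd is F## and the 9th is E##.
F## up to E## spans 7 letter names and 11 semitones — a major seventh.

major seventh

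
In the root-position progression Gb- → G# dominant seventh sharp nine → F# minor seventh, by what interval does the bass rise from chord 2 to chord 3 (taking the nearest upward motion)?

The roots are G# and F#.
7 letter names make it a seventh; at 10 semitones (a half step narrower than major) the quality is minor.

minor seventh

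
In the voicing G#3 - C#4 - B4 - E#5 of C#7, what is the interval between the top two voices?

Those voices are B4 and E#5.
B up to E# is 6 semitones, a half step wider than a perfect fourth, so the interval is augmented.

augmented fourth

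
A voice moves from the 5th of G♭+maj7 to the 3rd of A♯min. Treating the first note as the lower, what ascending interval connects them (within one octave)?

The 5th of G♭+maj7 is D; the 3rd of A♯min is C♯.
D up to C♯ spans 7 letter names and 11 semitones — a major seventh.

M7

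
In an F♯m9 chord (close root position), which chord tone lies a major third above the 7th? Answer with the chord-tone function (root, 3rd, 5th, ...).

9th

The chord tones of F♯ minor ninth are F♯–A–C♯–E–G♯.
The 7th is E. A major third above E is G♯.
G♯ is the chord's 9th.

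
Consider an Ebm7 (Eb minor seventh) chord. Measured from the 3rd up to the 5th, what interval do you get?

major third

The chord tones of Ebmin7 are Eb, Gb, Bb, Db.
3rd = Gb; 5th = Bb.
From Gb to Bb is 4 semitones, exactly the major third.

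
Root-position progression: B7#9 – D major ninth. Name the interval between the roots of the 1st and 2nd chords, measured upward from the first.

The roots are B and D.
3 letter names make it a third; at 3 semitones (a half step narrower than major) the quality is minor.

minor third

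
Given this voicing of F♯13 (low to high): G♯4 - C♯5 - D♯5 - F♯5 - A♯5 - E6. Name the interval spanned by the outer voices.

The outer voices are G♯4 and E6.
13 letter names make it a thirteenth; at 20 semitones (a half step narrower than major) the quality is minor.

minor thirteenth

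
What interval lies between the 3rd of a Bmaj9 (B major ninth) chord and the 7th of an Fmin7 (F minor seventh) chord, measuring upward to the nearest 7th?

Bmaj9 (B major ninth) has D♯ as its 3rd, and Fmin7 (F minor seventh) has E♭ as its 7th.
D♯ up to E♭ is 0 semitones, a whole step narrower than a major second, so the interval is diminished.

diminished second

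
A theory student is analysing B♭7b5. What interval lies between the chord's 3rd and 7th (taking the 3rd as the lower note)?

diminished 5th

B♭7b5 (B♭ dominant seventh flat five) is spelled B♭-D-F♭-A♭.
3rd = D; 7th = A♭.
From D to A♭: 6 semitones over a fifth = diminished.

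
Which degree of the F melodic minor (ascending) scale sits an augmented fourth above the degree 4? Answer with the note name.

The scale is F G A♭ B♭ C D E.
The degree 4 is B♭; an augmented fourth above that is E — scale degree 7.

E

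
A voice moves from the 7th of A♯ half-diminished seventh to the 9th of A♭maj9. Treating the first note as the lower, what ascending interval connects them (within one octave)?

diminished third

The 7th of A♯ half-diminished seventh is G♯; the 9th of A♭maj9 is B♭.
G♯ up to B♭ is 2 semitones, a whole step narrower than a major third, so the interval is diminished.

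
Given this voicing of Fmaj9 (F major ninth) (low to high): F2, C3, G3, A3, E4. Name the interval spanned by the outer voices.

The outer voices are F2 and E4.
From F to E is 23 semitones, exactly the major fourteenth.

major 14th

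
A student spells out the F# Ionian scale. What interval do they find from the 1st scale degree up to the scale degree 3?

F# major: F# G# A# B C# D# E#.
1st scale degree = F#; degree 3 = A#.
Counting 3 letters and 4 half steps from F# gives a major third.

major third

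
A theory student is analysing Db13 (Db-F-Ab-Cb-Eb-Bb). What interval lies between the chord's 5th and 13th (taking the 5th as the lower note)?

So we need the interval from Ab up to Bb.
Ab up to Bb spans 9 letter names and 14 semitones — a major ninth.

major 9th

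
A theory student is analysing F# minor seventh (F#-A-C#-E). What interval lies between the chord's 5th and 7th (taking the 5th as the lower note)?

minor third

The 5th is C# and the 7th is E.
3 letter names make it a third; at 3 semitones (a half step narrower than major) the quality is minor.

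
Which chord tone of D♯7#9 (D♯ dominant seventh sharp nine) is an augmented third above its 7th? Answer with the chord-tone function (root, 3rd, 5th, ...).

9th

Spelling the chord: D♯ F𝄪 A♯ C♯ E𝄪.
The 7th is C♯. An augmented third above C♯ is E𝄪.
E𝄪 is the chord's 9th.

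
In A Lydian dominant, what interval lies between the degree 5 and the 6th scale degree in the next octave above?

major ninth

Spelling A Lydian dominant: A B C# D# E F# G.
Degree 5 = E; 6th degree (up an octave) = F#.
From E to F# is 14 semitones, exactly the major ninth.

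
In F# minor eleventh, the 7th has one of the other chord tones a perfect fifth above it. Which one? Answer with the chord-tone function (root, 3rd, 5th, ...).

The chord tones of F# minor eleventh are F#, A, C#, E, G#, B.
The 7th is E. A perfect fifth above E is B.
B is the chord's 11th.

11th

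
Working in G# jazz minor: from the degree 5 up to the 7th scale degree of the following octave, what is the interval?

Spelling G# jazz minor: G# A# B C# D# E# F##.
So we need the interval from D# up to F##.
D# up to F## spans 10 letter names and 16 semitones — a major tenth.

major tenth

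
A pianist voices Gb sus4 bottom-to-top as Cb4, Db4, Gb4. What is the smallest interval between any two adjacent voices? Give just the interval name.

major second

Adjacent intervals: Cb4→Db4 = major second; Db4→Gb4 = perfect fourth.
The smallest is Cb4 to Db4, a major second (2 semitones).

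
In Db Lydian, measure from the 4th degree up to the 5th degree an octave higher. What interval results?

minor 9th

The scale runs Db Eb F G Ab Bb C.
So we need the interval from G up to Ab.
9 letter names make it a ninth; at 13 semitones (a half step narrower than major) the quality is minor.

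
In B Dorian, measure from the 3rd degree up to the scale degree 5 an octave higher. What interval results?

major tenth

The scale runs B C♯ D E F♯ G♯ A.
3rd degree = D; degree 5 (up an octave) = F♯.
Counting 10 letters and 16 half steps from D gives a major tenth.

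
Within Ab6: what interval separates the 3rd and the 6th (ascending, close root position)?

Ab6 (Ab major sixth) is spelled Ab-C-Eb-F.
3rd = C; 6th = F.
Counting 4 letters and 5 half steps from C gives a perfect fourth.

P4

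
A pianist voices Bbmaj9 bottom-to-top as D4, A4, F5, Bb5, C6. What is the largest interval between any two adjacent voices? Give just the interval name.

Adjacent intervals: D4→A4 = perfect fifth; A4→F5 = minor sixth; F5→Bb5 = perfect fourth; Bb5→C6 = major second.
The largest is A4 to F5, a minor sixth (8 semitones).

minor 6th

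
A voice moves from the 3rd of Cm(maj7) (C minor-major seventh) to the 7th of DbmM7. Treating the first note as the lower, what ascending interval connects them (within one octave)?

major sixth

Cm(maj7) (C minor-major seventh) has Eb as its 3rd, and DbmM7 has C as its 7th.
From Eb to C is 9 semitones, exactly the major sixth.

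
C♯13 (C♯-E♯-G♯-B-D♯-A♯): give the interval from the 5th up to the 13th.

So we need the interval from G♯ up to A♯.
Counting 9 letters and 14 half steps from G♯ gives a major ninth.

major ninth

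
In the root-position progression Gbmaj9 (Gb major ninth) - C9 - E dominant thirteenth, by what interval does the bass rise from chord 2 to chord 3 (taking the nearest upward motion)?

major 3rd

The roots are C and E.
From C to E is 4 semitones, exactly the major third.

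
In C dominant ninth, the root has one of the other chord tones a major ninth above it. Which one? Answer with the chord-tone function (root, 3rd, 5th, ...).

9th

C9: C E G B♭ D.
The root is C. A major ninth above C is D.
D is the chord's 9th.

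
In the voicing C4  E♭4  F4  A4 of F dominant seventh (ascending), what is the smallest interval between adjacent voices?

major second

Adjacent intervals: C4→E♭4 = minor third; E♭4→F4 = major second; F4→A4 = major third.
The smallest is E♭4 to F4, a major second (2 semitones).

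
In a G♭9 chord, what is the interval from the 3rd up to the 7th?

The chord tones of G♭9 (G♭ dominant ninth) are G♭-B♭-D♭-F♭-A♭.
So we need the interval from B♭ up to F♭.
B♭ up to F♭ is 6 semitones, a half step narrower than a perfect fifth, so the interval is diminished.
That tritone between 3rd and 7th is what gives the dominant seventh its pull toward resolution.

d5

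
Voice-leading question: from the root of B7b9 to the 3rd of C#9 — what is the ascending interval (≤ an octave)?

B7b9 has B as its root, and C#9 has E# as its 3rd.
4 letter names make it a fourth; at 6 semitones (a half step wider than perfect) the quality is augmented.

augmented 4th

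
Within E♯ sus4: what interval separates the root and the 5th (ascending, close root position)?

perfect fifth

Spelling the chord: E♯-A♯-B♯.
So we need the interval from E♯ up to B♯.
E♯ up to B♯ spans 5 letter names and 7 semitones — a perfect fifth.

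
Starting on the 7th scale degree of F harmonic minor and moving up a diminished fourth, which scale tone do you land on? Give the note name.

The scale is F G A♭ B♭ C D♭ E.
The 7th scale degree is E; a diminished fourth above that is A♭ — scale degree 3.

Ab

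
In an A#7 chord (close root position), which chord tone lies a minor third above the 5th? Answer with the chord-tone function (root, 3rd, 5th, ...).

7th

A#7: A#, C##, E#, G#.
The 5th is E#. A minor third above E# is G#.
G# is the chord's 7th.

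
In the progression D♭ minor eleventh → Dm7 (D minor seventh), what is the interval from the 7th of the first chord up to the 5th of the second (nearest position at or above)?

augmented sixth

D♭ minor eleventh has C♭ as its 7th, and Dm7 (D minor seventh) has A as its 5th.
From C♭ to A: 10 semitones over a sixth = augmented.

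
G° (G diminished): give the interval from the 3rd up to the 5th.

The chord tones of Gdim are G–B♭–D♭.
That puts B♭ below D♭.
From B♭ to D♭: 3 semitones over a third = minor.

minor 3rd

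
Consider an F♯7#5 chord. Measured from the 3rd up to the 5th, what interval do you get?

Spelling the chord: F♯, A♯, C𝄪, E.
That puts A♯ below C𝄪.
Counting 3 letters and 4 half steps from A♯ gives a major third.

major third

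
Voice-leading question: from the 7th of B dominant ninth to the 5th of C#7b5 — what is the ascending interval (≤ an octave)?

The 7th of B dominant ninth is A; the 5th of C#7b5 is G.
From A to G: 10 semitones over a seventh = minor.

m7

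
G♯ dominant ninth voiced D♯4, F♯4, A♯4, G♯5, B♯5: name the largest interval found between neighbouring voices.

minor seventh

Adjacent intervals: D♯4→F♯4 = minor third; F♯4→A♯4 = major third; A♯4→G♯5 = minor seventh; G♯5→B♯5 = major third.
The largest is A♯4 to G♯5, a minor seventh (10 semitones).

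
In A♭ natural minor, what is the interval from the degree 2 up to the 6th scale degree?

diminished fifth

Spelling A♭ natural minor: A♭ B♭ C♭ D♭ E♭ F♭ G♭.
That puts B♭ below F♭.
B♭ up to F♭ is 6 semitones, a half step narrower than a perfect fifth, so the interval is diminished.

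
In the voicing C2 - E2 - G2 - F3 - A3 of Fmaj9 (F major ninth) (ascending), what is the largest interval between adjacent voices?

m7

Adjacent intervals: C2→E2 = major third; E2→G2 = minor third; G2→F3 = minor seventh; F3→A3 = major third.
The largest is G2 to F3, a minor seventh (10 semitones).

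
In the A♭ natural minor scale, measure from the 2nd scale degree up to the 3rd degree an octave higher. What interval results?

minor ninth

The scale runs A♭ B♭ C♭ D♭ E♭ F♭ G♭.
The 2nd scale degree is B♭ and the 3rd scale degree (up an octave) is C♭.
From B♭ to C♭: 13 semitones over a ninth = minor.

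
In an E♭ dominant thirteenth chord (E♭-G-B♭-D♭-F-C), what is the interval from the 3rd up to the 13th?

So we need the interval from G up to C.
From G to C is 17 semitones, exactly the perfect eleventh.

perfect eleventh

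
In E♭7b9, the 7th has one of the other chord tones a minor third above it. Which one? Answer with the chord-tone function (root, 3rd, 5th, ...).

9th

E♭7b9: E♭-G-B♭-D♭-F♭.
The 7th is D♭. A minor third above D♭ is F♭.
F♭ is the chord's 9th.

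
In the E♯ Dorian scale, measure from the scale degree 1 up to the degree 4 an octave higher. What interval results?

Spelling the E♯ Dorian scale: E♯ F𝄪 G♯ A♯ B♯ C𝄪 D♯.
That puts E♯ below A♯.
Counting 11 letters and 17 half steps from E♯ gives a perfect eleventh.

perfect eleventh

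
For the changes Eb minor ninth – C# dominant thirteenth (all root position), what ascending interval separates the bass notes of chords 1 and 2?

The roots are Eb and C#.
Eb up to C# is 10 semitones, a half step wider than a major sixth, so the interval is augmented.

augmented sixth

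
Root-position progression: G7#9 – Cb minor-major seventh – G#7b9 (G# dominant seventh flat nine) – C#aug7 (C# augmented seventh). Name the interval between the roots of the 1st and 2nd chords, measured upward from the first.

d4

The roots are G and Cb.
G up to Cb is 4 semitones, a half step narrower than a perfect fourth, so the interval is diminished.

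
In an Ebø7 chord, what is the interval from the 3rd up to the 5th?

minor third

Eb half-diminished seventh: Eb, Gb, Bbb, Db.
That puts Gb below Bbb.
From Gb to Bbb: 3 semitones over a third = minor.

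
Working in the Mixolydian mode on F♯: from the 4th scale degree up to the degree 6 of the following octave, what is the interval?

major tenth

Spelling the Mixolydian mode on F♯: F♯ G♯ A♯ B C♯ D♯ E.
The 4th scale degree is B and the 6th degree (up an octave) is D♯.
Counting 10 letters and 16 half steps from B gives a major tenth.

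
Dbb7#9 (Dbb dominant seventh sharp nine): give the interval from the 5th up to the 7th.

minor third

Spelling the chord: Dbb, Fb, Abb, Cbb, Eb.
5th = Abb; 7th = Cbb.
Abb up to Cbb is 3 semitones, a half step narrower than a major third, so the interval is minor.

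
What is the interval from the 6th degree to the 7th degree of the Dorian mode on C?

C dorian: C D Eb F G A Bb.
6th degree = A; 7th degree = Bb.
From A to Bb: 1 semitone over a second = minor.

minor 2nd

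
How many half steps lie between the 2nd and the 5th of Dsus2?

5

The chord tones of Dsus2 are D–E–A.
E to A is a perfect fourth: 5 semitones.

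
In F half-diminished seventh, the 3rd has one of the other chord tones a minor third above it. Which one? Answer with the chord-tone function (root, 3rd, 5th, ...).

5th

Fø7 (F half-diminished seventh): F Ab Cb Eb.
The 3rd is Ab. A minor third above Ab is Cb.
Cb is the chord's 5th.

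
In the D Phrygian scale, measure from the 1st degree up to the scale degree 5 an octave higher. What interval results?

The scale runs D Eb F G A Bb C.
The 1st degree is D and the degree 5 (up an octave) is A.
D up to A spans 12 letter names and 19 semitones — a perfect twelfth.

P12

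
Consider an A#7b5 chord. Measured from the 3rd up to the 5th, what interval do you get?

Spelling the chord: A#, C##, E, G#.
The 3rd is C## and the 5th is E.
C## up to E is 2 semitones, a whole step narrower than a major third, so the interval is diminished.

diminished third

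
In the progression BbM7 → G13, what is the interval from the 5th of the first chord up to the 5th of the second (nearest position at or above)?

M6

The 5th of BbM7 is F; the 5th of G13 is D.
F up to D spans 6 letter names and 9 semitones — a major sixth.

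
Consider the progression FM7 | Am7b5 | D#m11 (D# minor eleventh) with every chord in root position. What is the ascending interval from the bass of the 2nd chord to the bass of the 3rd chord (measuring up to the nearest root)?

A4

The roots are A and D#.
From A to D#: 6 semitones over a fourth = augmented.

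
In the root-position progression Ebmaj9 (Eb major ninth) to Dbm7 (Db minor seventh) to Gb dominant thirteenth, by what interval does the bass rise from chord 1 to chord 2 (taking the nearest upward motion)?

minor 7th

The roots are Eb and Db.
7 letter names make it a seventh; at 10 semitones (a half step narrower than major) the quality is minor.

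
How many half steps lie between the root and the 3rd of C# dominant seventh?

4

C# dominant seventh: C#, E#, G#, B.
C# to E# is a major third: 4 semitones.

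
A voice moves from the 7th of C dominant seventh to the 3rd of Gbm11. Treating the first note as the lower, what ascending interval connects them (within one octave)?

diminished 8th

The 7th of C dominant seventh is Bb; the 3rd of Gbm11 is Bbb.
Bb up to Bbb is 11 semitones, a half step narrower than a perfect octave, so the interval is diminished.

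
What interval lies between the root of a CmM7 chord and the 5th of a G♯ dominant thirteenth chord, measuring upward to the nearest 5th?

CmM7 has C as its root, and G♯ dominant thirteenth has D♯ as its 5th.
2 letter names make it a second; at 3 semitones (a half step wider than major) the quality is augmented.

A2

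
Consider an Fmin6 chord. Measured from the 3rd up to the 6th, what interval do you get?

The chord tones of F minor sixth are F–Ab–C–D.
The 3rd is Ab and the 6th is D.
4 letter names make it a fourth; at 6 semitones (a half step wider than perfect) the quality is augmented.

augmented fourth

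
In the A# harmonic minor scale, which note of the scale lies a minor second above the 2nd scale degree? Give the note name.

The scale is A# B# C# D# E# F# G##.
The 2nd scale degree is B#; a minor second above that is C# — scale degree 3.

C#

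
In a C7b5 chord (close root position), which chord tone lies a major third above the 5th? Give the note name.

Bb

C dominant seventh flat five is spelled C E Gb Bb.
The 5th is Gb. A major third above Gb is Bb.
Bb is the chord's 7th.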